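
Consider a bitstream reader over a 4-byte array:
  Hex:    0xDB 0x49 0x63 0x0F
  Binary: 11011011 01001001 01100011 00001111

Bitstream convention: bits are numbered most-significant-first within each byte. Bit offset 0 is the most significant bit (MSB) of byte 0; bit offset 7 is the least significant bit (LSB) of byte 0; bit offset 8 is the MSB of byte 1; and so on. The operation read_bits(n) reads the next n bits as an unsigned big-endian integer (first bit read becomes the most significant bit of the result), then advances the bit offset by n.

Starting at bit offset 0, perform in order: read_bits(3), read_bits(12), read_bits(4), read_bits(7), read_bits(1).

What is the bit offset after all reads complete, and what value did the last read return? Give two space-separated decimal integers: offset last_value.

Answer: 27 0

Derivation:
Read 1: bits[0:3] width=3 -> value=6 (bin 110); offset now 3 = byte 0 bit 3; 29 bits remain
Read 2: bits[3:15] width=12 -> value=3492 (bin 110110100100); offset now 15 = byte 1 bit 7; 17 bits remain
Read 3: bits[15:19] width=4 -> value=11 (bin 1011); offset now 19 = byte 2 bit 3; 13 bits remain
Read 4: bits[19:26] width=7 -> value=12 (bin 0001100); offset now 26 = byte 3 bit 2; 6 bits remain
Read 5: bits[26:27] width=1 -> value=0 (bin 0); offset now 27 = byte 3 bit 3; 5 bits remain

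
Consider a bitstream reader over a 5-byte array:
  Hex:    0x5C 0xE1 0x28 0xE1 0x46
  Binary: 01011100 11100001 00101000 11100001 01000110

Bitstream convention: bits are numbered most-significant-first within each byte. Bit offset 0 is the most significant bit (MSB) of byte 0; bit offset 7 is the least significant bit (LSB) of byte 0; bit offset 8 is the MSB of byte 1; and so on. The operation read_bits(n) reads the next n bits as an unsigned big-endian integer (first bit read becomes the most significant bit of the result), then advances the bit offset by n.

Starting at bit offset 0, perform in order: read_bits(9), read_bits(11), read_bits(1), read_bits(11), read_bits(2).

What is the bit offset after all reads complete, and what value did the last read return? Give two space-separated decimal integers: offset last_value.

Answer: 34 1

Derivation:
Read 1: bits[0:9] width=9 -> value=185 (bin 010111001); offset now 9 = byte 1 bit 1; 31 bits remain
Read 2: bits[9:20] width=11 -> value=1554 (bin 11000010010); offset now 20 = byte 2 bit 4; 20 bits remain
Read 3: bits[20:21] width=1 -> value=1 (bin 1); offset now 21 = byte 2 bit 5; 19 bits remain
Read 4: bits[21:32] width=11 -> value=225 (bin 00011100001); offset now 32 = byte 4 bit 0; 8 bits remain
Read 5: bits[32:34] width=2 -> value=1 (bin 01); offset now 34 = byte 4 bit 2; 6 bits remain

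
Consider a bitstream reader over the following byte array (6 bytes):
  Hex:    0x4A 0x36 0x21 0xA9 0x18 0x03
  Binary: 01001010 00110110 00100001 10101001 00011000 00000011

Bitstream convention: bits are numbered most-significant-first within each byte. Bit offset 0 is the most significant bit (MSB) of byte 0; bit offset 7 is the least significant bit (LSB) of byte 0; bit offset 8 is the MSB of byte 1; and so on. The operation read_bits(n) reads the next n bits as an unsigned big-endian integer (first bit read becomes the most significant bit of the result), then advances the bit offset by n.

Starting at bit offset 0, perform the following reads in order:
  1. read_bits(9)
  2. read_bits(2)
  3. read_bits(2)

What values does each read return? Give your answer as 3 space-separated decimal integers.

Answer: 148 1 2

Derivation:
Read 1: bits[0:9] width=9 -> value=148 (bin 010010100); offset now 9 = byte 1 bit 1; 39 bits remain
Read 2: bits[9:11] width=2 -> value=1 (bin 01); offset now 11 = byte 1 bit 3; 37 bits remain
Read 3: bits[11:13] width=2 -> value=2 (bin 10); offset now 13 = byte 1 bit 5; 35 bits remain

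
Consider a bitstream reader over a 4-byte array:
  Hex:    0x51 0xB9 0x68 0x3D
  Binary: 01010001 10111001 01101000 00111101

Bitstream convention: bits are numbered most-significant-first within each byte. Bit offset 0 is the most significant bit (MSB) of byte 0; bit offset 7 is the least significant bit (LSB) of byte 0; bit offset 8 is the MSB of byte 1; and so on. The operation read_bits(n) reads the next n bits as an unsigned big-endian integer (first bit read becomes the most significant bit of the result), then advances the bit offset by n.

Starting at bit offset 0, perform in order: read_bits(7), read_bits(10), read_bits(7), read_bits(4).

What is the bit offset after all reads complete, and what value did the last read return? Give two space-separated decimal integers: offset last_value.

Read 1: bits[0:7] width=7 -> value=40 (bin 0101000); offset now 7 = byte 0 bit 7; 25 bits remain
Read 2: bits[7:17] width=10 -> value=882 (bin 1101110010); offset now 17 = byte 2 bit 1; 15 bits remain
Read 3: bits[17:24] width=7 -> value=104 (bin 1101000); offset now 24 = byte 3 bit 0; 8 bits remain
Read 4: bits[24:28] width=4 -> value=3 (bin 0011); offset now 28 = byte 3 bit 4; 4 bits remain

Answer: 28 3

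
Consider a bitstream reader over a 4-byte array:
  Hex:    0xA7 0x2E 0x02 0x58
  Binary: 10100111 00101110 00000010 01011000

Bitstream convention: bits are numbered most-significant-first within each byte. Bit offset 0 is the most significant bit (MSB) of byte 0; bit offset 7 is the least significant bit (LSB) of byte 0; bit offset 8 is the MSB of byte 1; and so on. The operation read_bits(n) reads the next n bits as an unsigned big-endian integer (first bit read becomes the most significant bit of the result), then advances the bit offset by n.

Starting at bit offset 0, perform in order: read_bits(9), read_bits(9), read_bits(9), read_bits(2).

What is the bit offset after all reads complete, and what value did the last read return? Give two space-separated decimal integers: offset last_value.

Answer: 29 3

Derivation:
Read 1: bits[0:9] width=9 -> value=334 (bin 101001110); offset now 9 = byte 1 bit 1; 23 bits remain
Read 2: bits[9:18] width=9 -> value=184 (bin 010111000); offset now 18 = byte 2 bit 2; 14 bits remain
Read 3: bits[18:27] width=9 -> value=18 (bin 000010010); offset now 27 = byte 3 bit 3; 5 bits remain
Read 4: bits[27:29] width=2 -> value=3 (bin 11); offset now 29 = byte 3 bit 5; 3 bits remain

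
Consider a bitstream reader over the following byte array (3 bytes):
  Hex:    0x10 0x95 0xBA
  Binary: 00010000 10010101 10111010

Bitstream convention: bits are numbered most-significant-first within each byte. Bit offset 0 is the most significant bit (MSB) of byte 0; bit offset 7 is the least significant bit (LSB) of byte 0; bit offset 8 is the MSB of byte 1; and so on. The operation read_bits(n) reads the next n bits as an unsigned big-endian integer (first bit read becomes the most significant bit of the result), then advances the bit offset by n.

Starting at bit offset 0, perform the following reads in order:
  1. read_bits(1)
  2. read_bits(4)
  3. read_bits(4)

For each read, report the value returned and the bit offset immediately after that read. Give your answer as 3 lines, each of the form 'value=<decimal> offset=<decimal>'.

Read 1: bits[0:1] width=1 -> value=0 (bin 0); offset now 1 = byte 0 bit 1; 23 bits remain
Read 2: bits[1:5] width=4 -> value=2 (bin 0010); offset now 5 = byte 0 bit 5; 19 bits remain
Read 3: bits[5:9] width=4 -> value=1 (bin 0001); offset now 9 = byte 1 bit 1; 15 bits remain

Answer: value=0 offset=1
value=2 offset=5
value=1 offset=9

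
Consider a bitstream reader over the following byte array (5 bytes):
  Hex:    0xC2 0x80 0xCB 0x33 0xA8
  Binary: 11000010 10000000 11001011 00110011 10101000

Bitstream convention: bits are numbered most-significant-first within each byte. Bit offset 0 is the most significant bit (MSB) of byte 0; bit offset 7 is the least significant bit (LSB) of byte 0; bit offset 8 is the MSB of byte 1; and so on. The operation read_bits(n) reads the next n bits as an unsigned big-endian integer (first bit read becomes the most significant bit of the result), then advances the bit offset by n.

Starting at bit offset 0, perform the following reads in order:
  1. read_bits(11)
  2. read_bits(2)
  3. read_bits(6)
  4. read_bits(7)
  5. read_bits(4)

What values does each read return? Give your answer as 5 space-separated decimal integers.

Read 1: bits[0:11] width=11 -> value=1556 (bin 11000010100); offset now 11 = byte 1 bit 3; 29 bits remain
Read 2: bits[11:13] width=2 -> value=0 (bin 00); offset now 13 = byte 1 bit 5; 27 bits remain
Read 3: bits[13:19] width=6 -> value=6 (bin 000110); offset now 19 = byte 2 bit 3; 21 bits remain
Read 4: bits[19:26] width=7 -> value=44 (bin 0101100); offset now 26 = byte 3 bit 2; 14 bits remain
Read 5: bits[26:30] width=4 -> value=12 (bin 1100); offset now 30 = byte 3 bit 6; 10 bits remain

Answer: 1556 0 6 44 12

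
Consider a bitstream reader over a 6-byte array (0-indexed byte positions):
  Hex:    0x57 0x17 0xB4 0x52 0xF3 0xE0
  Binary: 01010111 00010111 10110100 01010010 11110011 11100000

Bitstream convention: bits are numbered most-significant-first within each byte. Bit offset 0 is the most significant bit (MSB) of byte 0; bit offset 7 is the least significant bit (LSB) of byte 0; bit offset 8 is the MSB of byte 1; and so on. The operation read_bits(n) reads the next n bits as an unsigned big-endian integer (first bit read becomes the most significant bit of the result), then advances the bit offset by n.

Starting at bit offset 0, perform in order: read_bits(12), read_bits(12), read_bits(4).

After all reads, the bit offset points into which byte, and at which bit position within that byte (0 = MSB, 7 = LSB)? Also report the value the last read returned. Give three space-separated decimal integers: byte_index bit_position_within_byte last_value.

Read 1: bits[0:12] width=12 -> value=1393 (bin 010101110001); offset now 12 = byte 1 bit 4; 36 bits remain
Read 2: bits[12:24] width=12 -> value=1972 (bin 011110110100); offset now 24 = byte 3 bit 0; 24 bits remain
Read 3: bits[24:28] width=4 -> value=5 (bin 0101); offset now 28 = byte 3 bit 4; 20 bits remain

Answer: 3 4 5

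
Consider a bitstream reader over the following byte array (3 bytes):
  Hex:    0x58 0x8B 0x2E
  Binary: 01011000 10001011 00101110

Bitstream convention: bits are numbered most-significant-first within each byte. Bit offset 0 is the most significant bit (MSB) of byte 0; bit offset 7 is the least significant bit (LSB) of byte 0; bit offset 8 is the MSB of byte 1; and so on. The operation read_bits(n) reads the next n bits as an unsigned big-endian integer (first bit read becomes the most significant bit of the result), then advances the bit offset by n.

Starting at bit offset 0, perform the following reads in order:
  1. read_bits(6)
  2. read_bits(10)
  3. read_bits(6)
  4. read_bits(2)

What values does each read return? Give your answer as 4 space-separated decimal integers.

Answer: 22 139 11 2

Derivation:
Read 1: bits[0:6] width=6 -> value=22 (bin 010110); offset now 6 = byte 0 bit 6; 18 bits remain
Read 2: bits[6:16] width=10 -> value=139 (bin 0010001011); offset now 16 = byte 2 bit 0; 8 bits remain
Read 3: bits[16:22] width=6 -> value=11 (bin 001011); offset now 22 = byte 2 bit 6; 2 bits remain
Read 4: bits[22:24] width=2 -> value=2 (bin 10); offset now 24 = byte 3 bit 0; 0 bits remain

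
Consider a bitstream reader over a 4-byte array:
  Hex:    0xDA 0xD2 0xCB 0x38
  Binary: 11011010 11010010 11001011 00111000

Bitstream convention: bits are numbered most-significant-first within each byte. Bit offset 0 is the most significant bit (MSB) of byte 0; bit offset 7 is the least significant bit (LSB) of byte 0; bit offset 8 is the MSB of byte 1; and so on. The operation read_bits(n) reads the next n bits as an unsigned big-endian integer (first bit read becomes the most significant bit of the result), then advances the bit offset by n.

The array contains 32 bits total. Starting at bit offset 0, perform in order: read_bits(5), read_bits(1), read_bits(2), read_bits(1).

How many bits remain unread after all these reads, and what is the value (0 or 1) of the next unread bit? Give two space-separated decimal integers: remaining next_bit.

Read 1: bits[0:5] width=5 -> value=27 (bin 11011); offset now 5 = byte 0 bit 5; 27 bits remain
Read 2: bits[5:6] width=1 -> value=0 (bin 0); offset now 6 = byte 0 bit 6; 26 bits remain
Read 3: bits[6:8] width=2 -> value=2 (bin 10); offset now 8 = byte 1 bit 0; 24 bits remain
Read 4: bits[8:9] width=1 -> value=1 (bin 1); offset now 9 = byte 1 bit 1; 23 bits remain

Answer: 23 1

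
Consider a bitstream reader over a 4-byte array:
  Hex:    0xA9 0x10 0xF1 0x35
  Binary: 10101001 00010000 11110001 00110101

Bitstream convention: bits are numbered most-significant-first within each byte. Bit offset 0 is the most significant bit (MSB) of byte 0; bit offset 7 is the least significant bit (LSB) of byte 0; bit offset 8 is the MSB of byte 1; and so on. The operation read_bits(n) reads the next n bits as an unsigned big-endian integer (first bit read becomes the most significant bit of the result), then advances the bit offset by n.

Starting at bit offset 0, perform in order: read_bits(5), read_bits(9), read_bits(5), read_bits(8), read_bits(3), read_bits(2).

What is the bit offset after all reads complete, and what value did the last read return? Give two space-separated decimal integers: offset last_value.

Answer: 32 1

Derivation:
Read 1: bits[0:5] width=5 -> value=21 (bin 10101); offset now 5 = byte 0 bit 5; 27 bits remain
Read 2: bits[5:14] width=9 -> value=68 (bin 001000100); offset now 14 = byte 1 bit 6; 18 bits remain
Read 3: bits[14:19] width=5 -> value=7 (bin 00111); offset now 19 = byte 2 bit 3; 13 bits remain
Read 4: bits[19:27] width=8 -> value=137 (bin 10001001); offset now 27 = byte 3 bit 3; 5 bits remain
Read 5: bits[27:30] width=3 -> value=5 (bin 101); offset now 30 = byte 3 bit 6; 2 bits remain
Read 6: bits[30:32] width=2 -> value=1 (bin 01); offset now 32 = byte 4 bit 0; 0 bits remain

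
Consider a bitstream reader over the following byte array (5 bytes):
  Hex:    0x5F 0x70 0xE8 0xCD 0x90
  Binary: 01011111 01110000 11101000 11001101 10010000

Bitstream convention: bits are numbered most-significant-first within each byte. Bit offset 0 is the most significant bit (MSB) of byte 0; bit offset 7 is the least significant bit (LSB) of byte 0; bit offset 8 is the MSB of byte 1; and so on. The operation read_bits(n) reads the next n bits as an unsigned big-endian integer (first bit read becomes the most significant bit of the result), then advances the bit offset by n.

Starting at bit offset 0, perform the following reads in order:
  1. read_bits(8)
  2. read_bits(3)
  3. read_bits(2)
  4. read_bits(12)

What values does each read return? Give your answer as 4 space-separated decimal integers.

Read 1: bits[0:8] width=8 -> value=95 (bin 01011111); offset now 8 = byte 1 bit 0; 32 bits remain
Read 2: bits[8:11] width=3 -> value=3 (bin 011); offset now 11 = byte 1 bit 3; 29 bits remain
Read 3: bits[11:13] width=2 -> value=2 (bin 10); offset now 13 = byte 1 bit 5; 27 bits remain
Read 4: bits[13:25] width=12 -> value=465 (bin 000111010001); offset now 25 = byte 3 bit 1; 15 bits remain

Answer: 95 3 2 465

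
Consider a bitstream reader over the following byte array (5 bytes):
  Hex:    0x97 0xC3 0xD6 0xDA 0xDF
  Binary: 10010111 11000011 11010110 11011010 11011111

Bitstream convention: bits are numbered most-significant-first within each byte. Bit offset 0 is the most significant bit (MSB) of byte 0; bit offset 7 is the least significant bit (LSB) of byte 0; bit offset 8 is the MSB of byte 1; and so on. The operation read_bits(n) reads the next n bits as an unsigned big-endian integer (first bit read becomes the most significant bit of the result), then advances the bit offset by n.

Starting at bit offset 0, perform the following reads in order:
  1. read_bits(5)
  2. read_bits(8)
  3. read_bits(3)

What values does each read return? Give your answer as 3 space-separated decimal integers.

Answer: 18 248 3

Derivation:
Read 1: bits[0:5] width=5 -> value=18 (bin 10010); offset now 5 = byte 0 bit 5; 35 bits remain
Read 2: bits[5:13] width=8 -> value=248 (bin 11111000); offset now 13 = byte 1 bit 5; 27 bits remain
Read 3: bits[13:16] width=3 -> value=3 (bin 011); offset now 16 = byte 2 bit 0; 24 bits remain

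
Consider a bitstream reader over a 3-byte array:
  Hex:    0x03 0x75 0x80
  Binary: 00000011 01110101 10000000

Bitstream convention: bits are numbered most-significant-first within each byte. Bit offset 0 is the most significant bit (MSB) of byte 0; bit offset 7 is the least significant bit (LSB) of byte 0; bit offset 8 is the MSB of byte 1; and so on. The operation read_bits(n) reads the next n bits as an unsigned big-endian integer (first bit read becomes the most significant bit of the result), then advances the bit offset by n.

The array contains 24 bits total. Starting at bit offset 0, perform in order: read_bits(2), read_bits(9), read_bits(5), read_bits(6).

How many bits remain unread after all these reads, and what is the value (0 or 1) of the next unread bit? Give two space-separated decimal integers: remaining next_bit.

Answer: 2 0

Derivation:
Read 1: bits[0:2] width=2 -> value=0 (bin 00); offset now 2 = byte 0 bit 2; 22 bits remain
Read 2: bits[2:11] width=9 -> value=27 (bin 000011011); offset now 11 = byte 1 bit 3; 13 bits remain
Read 3: bits[11:16] width=5 -> value=21 (bin 10101); offset now 16 = byte 2 bit 0; 8 bits remain
Read 4: bits[16:22] width=6 -> value=32 (bin 100000); offset now 22 = byte 2 bit 6; 2 bits remain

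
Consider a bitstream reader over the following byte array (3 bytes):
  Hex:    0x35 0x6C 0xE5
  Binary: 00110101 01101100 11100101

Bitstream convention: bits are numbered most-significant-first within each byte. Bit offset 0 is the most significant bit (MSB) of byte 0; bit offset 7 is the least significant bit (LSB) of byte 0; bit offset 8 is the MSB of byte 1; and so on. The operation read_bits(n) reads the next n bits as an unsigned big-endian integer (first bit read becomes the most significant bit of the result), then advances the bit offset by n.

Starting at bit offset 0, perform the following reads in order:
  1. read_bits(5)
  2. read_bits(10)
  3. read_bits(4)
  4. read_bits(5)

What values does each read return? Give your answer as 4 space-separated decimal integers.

Answer: 6 694 7 5

Derivation:
Read 1: bits[0:5] width=5 -> value=6 (bin 00110); offset now 5 = byte 0 bit 5; 19 bits remain
Read 2: bits[5:15] width=10 -> value=694 (bin 1010110110); offset now 15 = byte 1 bit 7; 9 bits remain
Read 3: bits[15:19] width=4 -> value=7 (bin 0111); offset now 19 = byte 2 bit 3; 5 bits remain
Read 4: bits[19:24] width=5 -> value=5 (bin 00101); offset now 24 = byte 3 bit 0; 0 bits remain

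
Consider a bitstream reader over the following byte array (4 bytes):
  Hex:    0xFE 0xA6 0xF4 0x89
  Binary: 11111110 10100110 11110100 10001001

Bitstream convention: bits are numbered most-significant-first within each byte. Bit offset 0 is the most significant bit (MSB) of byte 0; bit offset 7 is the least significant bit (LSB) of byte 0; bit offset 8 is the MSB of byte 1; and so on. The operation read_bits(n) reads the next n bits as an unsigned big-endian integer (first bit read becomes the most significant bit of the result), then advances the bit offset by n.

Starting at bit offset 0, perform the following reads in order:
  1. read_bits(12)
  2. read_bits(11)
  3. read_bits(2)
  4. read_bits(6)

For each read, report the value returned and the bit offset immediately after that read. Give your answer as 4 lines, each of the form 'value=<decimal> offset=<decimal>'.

Answer: value=4074 offset=12
value=890 offset=23
value=1 offset=25
value=4 offset=31

Derivation:
Read 1: bits[0:12] width=12 -> value=4074 (bin 111111101010); offset now 12 = byte 1 bit 4; 20 bits remain
Read 2: bits[12:23] width=11 -> value=890 (bin 01101111010); offset now 23 = byte 2 bit 7; 9 bits remain
Read 3: bits[23:25] width=2 -> value=1 (bin 01); offset now 25 = byte 3 bit 1; 7 bits remain
Read 4: bits[25:31] width=6 -> value=4 (bin 000100); offset now 31 = byte 3 bit 7; 1 bits remain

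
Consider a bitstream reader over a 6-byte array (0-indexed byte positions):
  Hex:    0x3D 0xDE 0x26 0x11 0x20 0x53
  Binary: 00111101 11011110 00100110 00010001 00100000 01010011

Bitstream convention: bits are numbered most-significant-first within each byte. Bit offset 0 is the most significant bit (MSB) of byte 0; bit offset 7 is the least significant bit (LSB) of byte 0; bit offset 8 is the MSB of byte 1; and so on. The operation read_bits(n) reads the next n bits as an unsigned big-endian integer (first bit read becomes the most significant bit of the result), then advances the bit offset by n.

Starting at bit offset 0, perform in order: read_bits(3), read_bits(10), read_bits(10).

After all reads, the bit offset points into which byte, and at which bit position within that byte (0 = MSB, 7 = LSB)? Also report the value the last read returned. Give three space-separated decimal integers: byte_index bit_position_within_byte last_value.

Read 1: bits[0:3] width=3 -> value=1 (bin 001); offset now 3 = byte 0 bit 3; 45 bits remain
Read 2: bits[3:13] width=10 -> value=955 (bin 1110111011); offset now 13 = byte 1 bit 5; 35 bits remain
Read 3: bits[13:23] width=10 -> value=787 (bin 1100010011); offset now 23 = byte 2 bit 7; 25 bits remain

Answer: 2 7 787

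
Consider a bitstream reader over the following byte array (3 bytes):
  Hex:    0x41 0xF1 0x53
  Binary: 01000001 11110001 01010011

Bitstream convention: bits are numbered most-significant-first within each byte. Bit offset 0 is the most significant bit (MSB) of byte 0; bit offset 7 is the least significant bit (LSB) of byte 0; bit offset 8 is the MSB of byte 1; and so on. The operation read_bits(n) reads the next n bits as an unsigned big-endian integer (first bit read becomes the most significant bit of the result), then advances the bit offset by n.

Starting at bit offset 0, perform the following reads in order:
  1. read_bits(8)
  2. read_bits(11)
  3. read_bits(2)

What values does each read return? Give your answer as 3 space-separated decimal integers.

Answer: 65 1930 2

Derivation:
Read 1: bits[0:8] width=8 -> value=65 (bin 01000001); offset now 8 = byte 1 bit 0; 16 bits remain
Read 2: bits[8:19] width=11 -> value=1930 (bin 11110001010); offset now 19 = byte 2 bit 3; 5 bits remain
Read 3: bits[19:21] width=2 -> value=2 (bin 10); offset now 21 = byte 2 bit 5; 3 bits remain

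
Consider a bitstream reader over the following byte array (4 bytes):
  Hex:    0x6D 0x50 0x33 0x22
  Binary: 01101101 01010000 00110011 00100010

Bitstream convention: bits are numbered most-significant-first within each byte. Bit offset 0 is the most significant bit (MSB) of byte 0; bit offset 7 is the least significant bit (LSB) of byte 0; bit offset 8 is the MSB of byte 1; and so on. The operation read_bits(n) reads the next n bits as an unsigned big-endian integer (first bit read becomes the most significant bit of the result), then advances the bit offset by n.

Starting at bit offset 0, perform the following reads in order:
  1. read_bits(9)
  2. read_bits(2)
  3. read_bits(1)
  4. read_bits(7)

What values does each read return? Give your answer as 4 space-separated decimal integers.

Read 1: bits[0:9] width=9 -> value=218 (bin 011011010); offset now 9 = byte 1 bit 1; 23 bits remain
Read 2: bits[9:11] width=2 -> value=2 (bin 10); offset now 11 = byte 1 bit 3; 21 bits remain
Read 3: bits[11:12] width=1 -> value=1 (bin 1); offset now 12 = byte 1 bit 4; 20 bits remain
Read 4: bits[12:19] width=7 -> value=1 (bin 0000001); offset now 19 = byte 2 bit 3; 13 bits remain

Answer: 218 2 1 1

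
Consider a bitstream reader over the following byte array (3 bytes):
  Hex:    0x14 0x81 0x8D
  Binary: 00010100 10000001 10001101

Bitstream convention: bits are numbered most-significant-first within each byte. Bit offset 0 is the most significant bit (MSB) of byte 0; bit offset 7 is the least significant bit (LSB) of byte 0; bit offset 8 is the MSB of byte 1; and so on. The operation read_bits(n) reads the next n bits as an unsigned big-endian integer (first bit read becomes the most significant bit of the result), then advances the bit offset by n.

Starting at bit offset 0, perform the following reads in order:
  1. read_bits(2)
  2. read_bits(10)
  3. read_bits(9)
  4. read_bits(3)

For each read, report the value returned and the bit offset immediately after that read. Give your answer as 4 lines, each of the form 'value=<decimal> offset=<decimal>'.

Answer: value=0 offset=2
value=328 offset=12
value=49 offset=21
value=5 offset=24

Derivation:
Read 1: bits[0:2] width=2 -> value=0 (bin 00); offset now 2 = byte 0 bit 2; 22 bits remain
Read 2: bits[2:12] width=10 -> value=328 (bin 0101001000); offset now 12 = byte 1 bit 4; 12 bits remain
Read 3: bits[12:21] width=9 -> value=49 (bin 000110001); offset now 21 = byte 2 bit 5; 3 bits remain
Read 4: bits[21:24] width=3 -> value=5 (bin 101); offset now 24 = byte 3 bit 0; 0 bits remain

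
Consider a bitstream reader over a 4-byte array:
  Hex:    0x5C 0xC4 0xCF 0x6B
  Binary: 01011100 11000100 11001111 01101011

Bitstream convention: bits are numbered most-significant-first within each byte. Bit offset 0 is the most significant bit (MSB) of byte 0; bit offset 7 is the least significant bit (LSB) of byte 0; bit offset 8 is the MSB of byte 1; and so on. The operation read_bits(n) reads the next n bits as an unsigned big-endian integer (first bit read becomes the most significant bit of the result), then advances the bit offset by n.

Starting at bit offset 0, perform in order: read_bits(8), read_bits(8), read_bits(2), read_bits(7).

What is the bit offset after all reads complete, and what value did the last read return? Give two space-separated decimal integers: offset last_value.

Read 1: bits[0:8] width=8 -> value=92 (bin 01011100); offset now 8 = byte 1 bit 0; 24 bits remain
Read 2: bits[8:16] width=8 -> value=196 (bin 11000100); offset now 16 = byte 2 bit 0; 16 bits remain
Read 3: bits[16:18] width=2 -> value=3 (bin 11); offset now 18 = byte 2 bit 2; 14 bits remain
Read 4: bits[18:25] width=7 -> value=30 (bin 0011110); offset now 25 = byte 3 bit 1; 7 bits remain

Answer: 25 30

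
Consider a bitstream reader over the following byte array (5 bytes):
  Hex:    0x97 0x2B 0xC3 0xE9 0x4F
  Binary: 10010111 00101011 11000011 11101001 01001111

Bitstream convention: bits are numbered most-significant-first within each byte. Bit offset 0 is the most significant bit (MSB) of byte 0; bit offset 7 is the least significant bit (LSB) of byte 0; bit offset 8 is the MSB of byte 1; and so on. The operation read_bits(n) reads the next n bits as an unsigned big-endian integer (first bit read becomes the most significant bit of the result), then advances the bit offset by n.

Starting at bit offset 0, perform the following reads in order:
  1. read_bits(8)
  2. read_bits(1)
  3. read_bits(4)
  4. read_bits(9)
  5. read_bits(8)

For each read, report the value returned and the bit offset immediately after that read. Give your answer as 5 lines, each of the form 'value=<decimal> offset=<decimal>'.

Read 1: bits[0:8] width=8 -> value=151 (bin 10010111); offset now 8 = byte 1 bit 0; 32 bits remain
Read 2: bits[8:9] width=1 -> value=0 (bin 0); offset now 9 = byte 1 bit 1; 31 bits remain
Read 3: bits[9:13] width=4 -> value=5 (bin 0101); offset now 13 = byte 1 bit 5; 27 bits remain
Read 4: bits[13:22] width=9 -> value=240 (bin 011110000); offset now 22 = byte 2 bit 6; 18 bits remain
Read 5: bits[22:30] width=8 -> value=250 (bin 11111010); offset now 30 = byte 3 bit 6; 10 bits remain

Answer: value=151 offset=8
value=0 offset=9
value=5 offset=13
value=240 offset=22
value=250 offset=30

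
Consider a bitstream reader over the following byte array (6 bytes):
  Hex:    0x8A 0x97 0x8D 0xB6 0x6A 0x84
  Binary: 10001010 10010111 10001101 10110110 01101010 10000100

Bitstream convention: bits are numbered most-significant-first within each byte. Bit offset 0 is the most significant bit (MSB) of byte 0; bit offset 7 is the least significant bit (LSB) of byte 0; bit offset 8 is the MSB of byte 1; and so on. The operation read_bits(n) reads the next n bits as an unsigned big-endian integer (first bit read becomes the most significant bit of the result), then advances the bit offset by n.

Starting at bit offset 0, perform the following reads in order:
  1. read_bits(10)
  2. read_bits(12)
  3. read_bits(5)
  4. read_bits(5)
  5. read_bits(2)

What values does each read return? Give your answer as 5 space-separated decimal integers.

Answer: 554 1507 13 22 1

Derivation:
Read 1: bits[0:10] width=10 -> value=554 (bin 1000101010); offset now 10 = byte 1 bit 2; 38 bits remain
Read 2: bits[10:22] width=12 -> value=1507 (bin 010111100011); offset now 22 = byte 2 bit 6; 26 bits remain
Read 3: bits[22:27] width=5 -> value=13 (bin 01101); offset now 27 = byte 3 bit 3; 21 bits remain
Read 4: bits[27:32] width=5 -> value=22 (bin 10110); offset now 32 = byte 4 bit 0; 16 bits remain
Read 5: bits[32:34] width=2 -> value=1 (bin 01); offset now 34 = byte 4 bit 2; 14 bits remain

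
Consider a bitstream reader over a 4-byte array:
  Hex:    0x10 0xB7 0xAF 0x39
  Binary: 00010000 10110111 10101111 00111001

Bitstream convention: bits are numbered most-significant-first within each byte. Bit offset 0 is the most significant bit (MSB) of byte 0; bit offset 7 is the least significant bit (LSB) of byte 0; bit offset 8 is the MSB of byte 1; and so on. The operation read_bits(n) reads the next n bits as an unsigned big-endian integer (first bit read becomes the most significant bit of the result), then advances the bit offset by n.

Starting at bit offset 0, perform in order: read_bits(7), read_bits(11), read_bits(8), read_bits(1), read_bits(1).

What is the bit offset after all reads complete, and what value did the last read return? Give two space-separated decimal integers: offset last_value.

Read 1: bits[0:7] width=7 -> value=8 (bin 0001000); offset now 7 = byte 0 bit 7; 25 bits remain
Read 2: bits[7:18] width=11 -> value=734 (bin 01011011110); offset now 18 = byte 2 bit 2; 14 bits remain
Read 3: bits[18:26] width=8 -> value=188 (bin 10111100); offset now 26 = byte 3 bit 2; 6 bits remain
Read 4: bits[26:27] width=1 -> value=1 (bin 1); offset now 27 = byte 3 bit 3; 5 bits remain
Read 5: bits[27:28] width=1 -> value=1 (bin 1); offset now 28 = byte 3 bit 4; 4 bits remain

Answer: 28 1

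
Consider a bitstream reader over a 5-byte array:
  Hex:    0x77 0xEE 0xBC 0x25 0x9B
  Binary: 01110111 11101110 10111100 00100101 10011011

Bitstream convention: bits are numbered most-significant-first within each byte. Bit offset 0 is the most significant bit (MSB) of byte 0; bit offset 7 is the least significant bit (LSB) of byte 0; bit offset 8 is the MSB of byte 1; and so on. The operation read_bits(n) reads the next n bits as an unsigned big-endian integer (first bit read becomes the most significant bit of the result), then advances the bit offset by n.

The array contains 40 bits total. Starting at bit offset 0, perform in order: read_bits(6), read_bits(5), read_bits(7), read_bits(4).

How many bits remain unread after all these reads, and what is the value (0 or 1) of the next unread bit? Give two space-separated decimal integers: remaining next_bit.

Answer: 18 0

Derivation:
Read 1: bits[0:6] width=6 -> value=29 (bin 011101); offset now 6 = byte 0 bit 6; 34 bits remain
Read 2: bits[6:11] width=5 -> value=31 (bin 11111); offset now 11 = byte 1 bit 3; 29 bits remain
Read 3: bits[11:18] width=7 -> value=58 (bin 0111010); offset now 18 = byte 2 bit 2; 22 bits remain
Read 4: bits[18:22] width=4 -> value=15 (bin 1111); offset now 22 = byte 2 bit 6; 18 bits remain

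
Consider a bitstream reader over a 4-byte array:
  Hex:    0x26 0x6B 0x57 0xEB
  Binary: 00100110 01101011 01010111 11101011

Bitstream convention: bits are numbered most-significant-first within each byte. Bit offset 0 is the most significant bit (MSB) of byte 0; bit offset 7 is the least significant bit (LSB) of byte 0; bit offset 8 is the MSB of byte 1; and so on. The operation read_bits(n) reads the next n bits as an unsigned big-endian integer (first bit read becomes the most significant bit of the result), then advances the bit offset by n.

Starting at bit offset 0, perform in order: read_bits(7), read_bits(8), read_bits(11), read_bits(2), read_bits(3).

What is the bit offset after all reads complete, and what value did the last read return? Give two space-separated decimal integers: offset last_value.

Read 1: bits[0:7] width=7 -> value=19 (bin 0010011); offset now 7 = byte 0 bit 7; 25 bits remain
Read 2: bits[7:15] width=8 -> value=53 (bin 00110101); offset now 15 = byte 1 bit 7; 17 bits remain
Read 3: bits[15:26] width=11 -> value=1375 (bin 10101011111); offset now 26 = byte 3 bit 2; 6 bits remain
Read 4: bits[26:28] width=2 -> value=2 (bin 10); offset now 28 = byte 3 bit 4; 4 bits remain
Read 5: bits[28:31] width=3 -> value=5 (bin 101); offset now 31 = byte 3 bit 7; 1 bits remain

Answer: 31 5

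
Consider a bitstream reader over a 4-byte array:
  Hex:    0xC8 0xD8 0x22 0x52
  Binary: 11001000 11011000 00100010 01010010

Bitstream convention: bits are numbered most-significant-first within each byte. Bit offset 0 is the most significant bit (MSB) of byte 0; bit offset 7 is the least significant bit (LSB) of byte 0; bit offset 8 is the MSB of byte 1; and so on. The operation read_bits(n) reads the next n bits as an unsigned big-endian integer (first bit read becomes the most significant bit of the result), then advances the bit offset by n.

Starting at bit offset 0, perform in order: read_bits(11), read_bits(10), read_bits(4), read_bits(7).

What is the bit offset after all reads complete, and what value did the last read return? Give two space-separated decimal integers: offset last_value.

Read 1: bits[0:11] width=11 -> value=1606 (bin 11001000110); offset now 11 = byte 1 bit 3; 21 bits remain
Read 2: bits[11:21] width=10 -> value=772 (bin 1100000100); offset now 21 = byte 2 bit 5; 11 bits remain
Read 3: bits[21:25] width=4 -> value=4 (bin 0100); offset now 25 = byte 3 bit 1; 7 bits remain
Read 4: bits[25:32] width=7 -> value=82 (bin 1010010); offset now 32 = byte 4 bit 0; 0 bits remain

Answer: 32 82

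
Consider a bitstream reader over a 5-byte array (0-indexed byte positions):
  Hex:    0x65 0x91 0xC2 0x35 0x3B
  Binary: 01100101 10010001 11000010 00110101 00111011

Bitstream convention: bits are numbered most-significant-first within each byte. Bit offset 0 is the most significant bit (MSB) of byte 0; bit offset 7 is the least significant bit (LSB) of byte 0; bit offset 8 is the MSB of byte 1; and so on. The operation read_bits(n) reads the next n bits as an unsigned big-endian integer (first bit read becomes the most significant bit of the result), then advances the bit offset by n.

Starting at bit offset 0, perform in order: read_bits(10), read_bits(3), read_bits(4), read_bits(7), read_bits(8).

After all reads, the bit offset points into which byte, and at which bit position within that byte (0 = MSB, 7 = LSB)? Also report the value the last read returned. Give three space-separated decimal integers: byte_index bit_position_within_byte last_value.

Answer: 4 0 53

Derivation:
Read 1: bits[0:10] width=10 -> value=406 (bin 0110010110); offset now 10 = byte 1 bit 2; 30 bits remain
Read 2: bits[10:13] width=3 -> value=2 (bin 010); offset now 13 = byte 1 bit 5; 27 bits remain
Read 3: bits[13:17] width=4 -> value=3 (bin 0011); offset now 17 = byte 2 bit 1; 23 bits remain
Read 4: bits[17:24] width=7 -> value=66 (bin 1000010); offset now 24 = byte 3 bit 0; 16 bits remain
Read 5: bits[24:32] width=8 -> value=53 (bin 00110101); offset now 32 = byte 4 bit 0; 8 bits remain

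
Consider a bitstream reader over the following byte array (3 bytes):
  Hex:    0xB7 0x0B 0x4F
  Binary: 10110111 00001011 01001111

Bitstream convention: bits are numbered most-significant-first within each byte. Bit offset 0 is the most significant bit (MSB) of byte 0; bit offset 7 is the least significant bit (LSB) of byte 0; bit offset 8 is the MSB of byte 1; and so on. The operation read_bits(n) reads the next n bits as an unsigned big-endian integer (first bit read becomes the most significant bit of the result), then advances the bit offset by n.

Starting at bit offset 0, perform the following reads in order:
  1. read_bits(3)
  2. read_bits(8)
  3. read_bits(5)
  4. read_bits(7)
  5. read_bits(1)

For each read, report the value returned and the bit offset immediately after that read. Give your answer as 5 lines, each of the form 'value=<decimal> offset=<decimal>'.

Read 1: bits[0:3] width=3 -> value=5 (bin 101); offset now 3 = byte 0 bit 3; 21 bits remain
Read 2: bits[3:11] width=8 -> value=184 (bin 10111000); offset now 11 = byte 1 bit 3; 13 bits remain
Read 3: bits[11:16] width=5 -> value=11 (bin 01011); offset now 16 = byte 2 bit 0; 8 bits remain
Read 4: bits[16:23] width=7 -> value=39 (bin 0100111); offset now 23 = byte 2 bit 7; 1 bits remain
Read 5: bits[23:24] width=1 -> value=1 (bin 1); offset now 24 = byte 3 bit 0; 0 bits remain

Answer: value=5 offset=3
value=184 offset=11
value=11 offset=16
value=39 offset=23
value=1 offset=24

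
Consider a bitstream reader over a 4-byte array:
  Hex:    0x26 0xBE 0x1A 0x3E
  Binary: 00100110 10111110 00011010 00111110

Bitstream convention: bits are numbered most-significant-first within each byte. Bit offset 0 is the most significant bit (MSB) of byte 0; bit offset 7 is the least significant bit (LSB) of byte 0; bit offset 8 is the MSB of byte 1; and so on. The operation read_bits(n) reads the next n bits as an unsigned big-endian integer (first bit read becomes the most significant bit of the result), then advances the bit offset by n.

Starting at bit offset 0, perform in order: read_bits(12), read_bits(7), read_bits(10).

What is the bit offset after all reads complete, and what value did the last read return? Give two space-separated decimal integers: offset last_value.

Read 1: bits[0:12] width=12 -> value=619 (bin 001001101011); offset now 12 = byte 1 bit 4; 20 bits remain
Read 2: bits[12:19] width=7 -> value=112 (bin 1110000); offset now 19 = byte 2 bit 3; 13 bits remain
Read 3: bits[19:29] width=10 -> value=839 (bin 1101000111); offset now 29 = byte 3 bit 5; 3 bits remain

Answer: 29 839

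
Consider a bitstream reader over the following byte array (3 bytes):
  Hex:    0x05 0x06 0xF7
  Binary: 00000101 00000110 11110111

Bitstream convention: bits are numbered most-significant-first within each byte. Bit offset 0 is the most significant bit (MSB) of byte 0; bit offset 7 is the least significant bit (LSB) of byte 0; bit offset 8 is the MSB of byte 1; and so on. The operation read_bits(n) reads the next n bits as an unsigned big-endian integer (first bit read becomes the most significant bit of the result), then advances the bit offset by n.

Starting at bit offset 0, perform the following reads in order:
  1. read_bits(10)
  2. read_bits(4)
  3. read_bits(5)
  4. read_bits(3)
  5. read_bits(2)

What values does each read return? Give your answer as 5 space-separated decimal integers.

Answer: 20 1 23 5 3

Derivation:
Read 1: bits[0:10] width=10 -> value=20 (bin 0000010100); offset now 10 = byte 1 bit 2; 14 bits remain
Read 2: bits[10:14] width=4 -> value=1 (bin 0001); offset now 14 = byte 1 bit 6; 10 bits remain
Read 3: bits[14:19] width=5 -> value=23 (bin 10111); offset now 19 = byte 2 bit 3; 5 bits remain
Read 4: bits[19:22] width=3 -> value=5 (bin 101); offset now 22 = byte 2 bit 6; 2 bits remain
Read 5: bits[22:24] width=2 -> value=3 (bin 11); offset now 24 = byte 3 bit 0; 0 bits remain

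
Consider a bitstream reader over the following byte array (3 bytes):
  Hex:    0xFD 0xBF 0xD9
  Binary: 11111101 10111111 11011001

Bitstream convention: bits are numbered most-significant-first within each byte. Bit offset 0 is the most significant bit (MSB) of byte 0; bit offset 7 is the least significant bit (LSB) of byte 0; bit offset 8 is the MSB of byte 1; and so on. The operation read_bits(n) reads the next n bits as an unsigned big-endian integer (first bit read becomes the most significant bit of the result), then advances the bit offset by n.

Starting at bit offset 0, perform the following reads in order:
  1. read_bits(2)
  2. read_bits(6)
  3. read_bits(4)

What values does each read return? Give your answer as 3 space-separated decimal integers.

Read 1: bits[0:2] width=2 -> value=3 (bin 11); offset now 2 = byte 0 bit 2; 22 bits remain
Read 2: bits[2:8] width=6 -> value=61 (bin 111101); offset now 8 = byte 1 bit 0; 16 bits remain
Read 3: bits[8:12] width=4 -> value=11 (bin 1011); offset now 12 = byte 1 bit 4; 12 bits remain

Answer: 3 61 11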